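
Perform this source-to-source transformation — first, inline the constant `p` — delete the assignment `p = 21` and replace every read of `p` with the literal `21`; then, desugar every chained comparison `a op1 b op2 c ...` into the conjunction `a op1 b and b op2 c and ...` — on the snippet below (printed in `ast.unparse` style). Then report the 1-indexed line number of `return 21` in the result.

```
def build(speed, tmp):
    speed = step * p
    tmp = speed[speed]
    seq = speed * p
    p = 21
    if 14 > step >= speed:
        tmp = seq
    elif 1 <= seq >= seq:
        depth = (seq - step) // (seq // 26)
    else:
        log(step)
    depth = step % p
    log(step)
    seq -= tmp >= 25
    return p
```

Transformed code:
def build(speed, tmp):
    speed = step * 21
    tmp = speed[speed]
    seq = speed * 21
    if 14 > step and step >= speed:
        tmp = seq
    elif 1 <= seq and seq >= seq:
        depth = (seq - step) // (seq // 26)
    else:
        log(step)
    depth = step % 21
    log(step)
    seq -= tmp >= 25
    return 21

14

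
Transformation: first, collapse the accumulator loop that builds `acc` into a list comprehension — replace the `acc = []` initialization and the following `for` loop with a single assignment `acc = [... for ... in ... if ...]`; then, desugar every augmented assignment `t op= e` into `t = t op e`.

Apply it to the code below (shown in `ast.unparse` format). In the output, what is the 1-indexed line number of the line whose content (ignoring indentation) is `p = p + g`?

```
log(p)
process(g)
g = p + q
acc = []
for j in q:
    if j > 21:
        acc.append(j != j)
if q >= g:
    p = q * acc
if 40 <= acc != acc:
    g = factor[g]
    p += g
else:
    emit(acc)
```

Transformed code:
log(p)
process(g)
g = p + q
acc = [j != j for j in q if j > 21]
if q >= g:
    p = q * acc
if 40 <= acc != acc:
    g = factor[g]
    p = p + g
else:
    emit(acc)

9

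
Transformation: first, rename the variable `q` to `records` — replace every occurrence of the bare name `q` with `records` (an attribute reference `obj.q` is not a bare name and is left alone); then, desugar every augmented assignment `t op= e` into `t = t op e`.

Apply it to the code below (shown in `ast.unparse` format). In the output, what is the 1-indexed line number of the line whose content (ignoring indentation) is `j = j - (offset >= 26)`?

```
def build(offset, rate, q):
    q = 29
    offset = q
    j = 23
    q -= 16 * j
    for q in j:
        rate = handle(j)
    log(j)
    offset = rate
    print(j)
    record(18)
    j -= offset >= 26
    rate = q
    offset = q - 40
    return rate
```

Transformed code:
def build(offset, rate, records):
    records = 29
    offset = records
    j = 23
    records = records - 16 * j
    for records in j:
        rate = handle(j)
    log(j)
    offset = rate
    print(j)
    record(18)
    j = j - (offset >= 26)
    rate = records
    offset = records - 40
    return rate

12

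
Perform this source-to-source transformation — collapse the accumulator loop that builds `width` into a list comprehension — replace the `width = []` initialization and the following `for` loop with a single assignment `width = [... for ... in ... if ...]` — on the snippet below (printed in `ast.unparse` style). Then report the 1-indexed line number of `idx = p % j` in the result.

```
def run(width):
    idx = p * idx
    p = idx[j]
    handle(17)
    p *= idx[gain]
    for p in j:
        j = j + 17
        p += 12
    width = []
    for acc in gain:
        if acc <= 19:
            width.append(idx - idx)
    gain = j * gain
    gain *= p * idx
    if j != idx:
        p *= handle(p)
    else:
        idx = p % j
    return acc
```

Transformed code:
def run(width):
    idx = p * idx
    p = idx[j]
    handle(17)
    p *= idx[gain]
    for p in j:
        j = j + 17
        p += 12
    width = [idx - idx for acc in gain if acc <= 19]
    gain = j * gain
    gain *= p * idx
    if j != idx:
        p *= handle(p)
    else:
        idx = p % j
    return acc

15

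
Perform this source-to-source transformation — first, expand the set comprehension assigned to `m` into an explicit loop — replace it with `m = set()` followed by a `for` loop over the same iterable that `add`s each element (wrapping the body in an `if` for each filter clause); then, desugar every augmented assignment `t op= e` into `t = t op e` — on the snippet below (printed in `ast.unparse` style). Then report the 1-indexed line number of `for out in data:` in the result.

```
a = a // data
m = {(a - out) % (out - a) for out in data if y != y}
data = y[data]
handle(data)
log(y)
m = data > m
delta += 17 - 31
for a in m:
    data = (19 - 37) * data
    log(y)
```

3

Transformed code:
a = a // data
m = set()
for out in data:
    if y != y:
        m.add((a - out) % (out - a))
data = y[data]
handle(data)
log(y)
m = data > m
delta = delta + (17 - 31)
for a in m:
    data = (19 - 37) * data
    log(y)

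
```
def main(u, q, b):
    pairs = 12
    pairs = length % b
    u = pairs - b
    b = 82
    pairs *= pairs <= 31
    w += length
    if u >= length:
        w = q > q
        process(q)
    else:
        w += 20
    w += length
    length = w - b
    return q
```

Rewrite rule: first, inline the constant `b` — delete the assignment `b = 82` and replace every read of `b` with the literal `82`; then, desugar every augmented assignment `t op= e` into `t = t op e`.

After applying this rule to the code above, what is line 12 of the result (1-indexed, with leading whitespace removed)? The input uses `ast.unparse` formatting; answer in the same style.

w = w + length

Transformed code:
def main(u, q, b):
    pairs = 12
    pairs = length % 82
    u = pairs - 82
    pairs = pairs * (pairs <= 31)
    w = w + length
    if u >= length:
        w = q > q
        process(q)
    else:
        w = w + 20
    w = w + length
    length = w - 82
    return q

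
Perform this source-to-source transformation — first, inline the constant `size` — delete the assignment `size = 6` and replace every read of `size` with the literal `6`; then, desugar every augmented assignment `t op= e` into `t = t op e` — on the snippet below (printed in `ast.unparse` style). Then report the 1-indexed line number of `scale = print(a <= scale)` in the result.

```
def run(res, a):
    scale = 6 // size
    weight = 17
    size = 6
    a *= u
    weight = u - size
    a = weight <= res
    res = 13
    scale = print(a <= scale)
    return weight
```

8

Transformed code:
def run(res, a):
    scale = 6 // 6
    weight = 17
    a = a * u
    weight = u - 6
    a = weight <= res
    res = 13
    scale = print(a <= scale)
    return weight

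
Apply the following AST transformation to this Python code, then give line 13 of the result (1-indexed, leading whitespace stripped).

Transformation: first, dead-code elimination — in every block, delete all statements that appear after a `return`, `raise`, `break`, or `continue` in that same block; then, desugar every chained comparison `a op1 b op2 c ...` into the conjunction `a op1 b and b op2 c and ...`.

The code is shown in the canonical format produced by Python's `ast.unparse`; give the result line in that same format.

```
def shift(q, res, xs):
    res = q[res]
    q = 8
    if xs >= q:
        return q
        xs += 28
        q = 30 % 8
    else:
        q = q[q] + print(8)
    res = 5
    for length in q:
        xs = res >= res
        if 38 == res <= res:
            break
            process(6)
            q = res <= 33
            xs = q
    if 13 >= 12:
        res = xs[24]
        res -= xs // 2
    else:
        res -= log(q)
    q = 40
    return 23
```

if 13 >= 12:

Transformed code:
def shift(q, res, xs):
    res = q[res]
    q = 8
    if xs >= q:
        return q
    else:
        q = q[q] + print(8)
    res = 5
    for length in q:
        xs = res >= res
        if 38 == res and res <= res:
            break
    if 13 >= 12:
        res = xs[24]
        res -= xs // 2
    else:
        res -= log(q)
    q = 40
    return 23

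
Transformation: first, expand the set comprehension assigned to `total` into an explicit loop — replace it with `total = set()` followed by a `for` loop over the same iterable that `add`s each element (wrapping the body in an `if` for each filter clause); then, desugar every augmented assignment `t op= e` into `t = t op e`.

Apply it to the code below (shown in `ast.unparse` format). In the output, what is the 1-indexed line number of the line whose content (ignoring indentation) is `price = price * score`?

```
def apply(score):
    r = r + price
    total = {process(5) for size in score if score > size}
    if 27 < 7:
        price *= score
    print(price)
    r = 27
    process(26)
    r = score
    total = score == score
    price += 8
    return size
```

8

Transformed code:
def apply(score):
    r = r + price
    total = set()
    for size in score:
        if score > size:
            total.add(process(5))
    if 27 < 7:
        price = price * score
    print(price)
    r = 27
    process(26)
    r = score
    total = score == score
    price = price + 8
    return size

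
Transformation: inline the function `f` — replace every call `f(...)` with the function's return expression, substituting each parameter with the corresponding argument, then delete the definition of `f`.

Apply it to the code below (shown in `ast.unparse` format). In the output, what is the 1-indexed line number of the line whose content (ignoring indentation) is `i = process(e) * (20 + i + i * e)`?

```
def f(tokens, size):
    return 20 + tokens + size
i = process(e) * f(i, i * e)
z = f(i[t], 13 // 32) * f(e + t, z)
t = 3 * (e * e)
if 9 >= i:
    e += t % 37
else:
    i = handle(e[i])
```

1

Transformed code:
i = process(e) * (20 + i + i * e)
z = (20 + i[t] + 13 // 32) * (20 + (e + t) + z)
t = 3 * (e * e)
if 9 >= i:
    e += t % 37
else:
    i = handle(e[i])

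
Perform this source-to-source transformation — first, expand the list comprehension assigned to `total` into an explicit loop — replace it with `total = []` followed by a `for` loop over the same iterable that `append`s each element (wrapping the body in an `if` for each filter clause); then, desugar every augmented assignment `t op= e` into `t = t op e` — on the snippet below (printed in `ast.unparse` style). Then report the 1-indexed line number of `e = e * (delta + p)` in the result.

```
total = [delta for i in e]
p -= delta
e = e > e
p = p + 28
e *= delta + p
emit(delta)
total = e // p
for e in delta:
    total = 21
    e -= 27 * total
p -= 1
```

Transformed code:
total = []
for i in e:
    total.append(delta)
p = p - delta
e = e > e
p = p + 28
e = e * (delta + p)
emit(delta)
total = e // p
for e in delta:
    total = 21
    e = e - 27 * total
p = p - 1

7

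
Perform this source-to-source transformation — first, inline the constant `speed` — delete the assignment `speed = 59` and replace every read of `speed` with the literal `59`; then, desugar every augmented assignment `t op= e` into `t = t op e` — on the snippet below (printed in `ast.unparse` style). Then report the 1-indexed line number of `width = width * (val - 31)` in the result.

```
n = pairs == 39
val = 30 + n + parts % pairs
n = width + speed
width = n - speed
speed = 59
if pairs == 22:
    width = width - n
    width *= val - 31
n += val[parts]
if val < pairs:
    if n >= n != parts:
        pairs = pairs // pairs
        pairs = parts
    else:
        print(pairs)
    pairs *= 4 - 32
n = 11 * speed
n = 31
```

Transformed code:
n = pairs == 39
val = 30 + n + parts % pairs
n = width + 59
width = n - 59
if pairs == 22:
    width = width - n
    width = width * (val - 31)
n = n + val[parts]
if val < pairs:
    if n >= n != parts:
        pairs = pairs // pairs
        pairs = parts
    else:
        print(pairs)
    pairs = pairs * (4 - 32)
n = 11 * 59
n = 31

7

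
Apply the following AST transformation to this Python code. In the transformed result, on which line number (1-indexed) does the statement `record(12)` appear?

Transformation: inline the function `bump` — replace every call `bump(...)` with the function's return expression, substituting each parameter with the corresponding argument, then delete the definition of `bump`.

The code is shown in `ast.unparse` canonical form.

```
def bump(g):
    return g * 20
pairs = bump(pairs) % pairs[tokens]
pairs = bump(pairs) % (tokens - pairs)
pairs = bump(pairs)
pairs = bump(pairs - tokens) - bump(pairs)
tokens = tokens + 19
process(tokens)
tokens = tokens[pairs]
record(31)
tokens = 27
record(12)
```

Transformed code:
pairs = pairs * 20 % pairs[tokens]
pairs = pairs * 20 % (tokens - pairs)
pairs = pairs * 20
pairs = (pairs - tokens) * 20 - pairs * 20
tokens = tokens + 19
process(tokens)
tokens = tokens[pairs]
record(31)
tokens = 27
record(12)

10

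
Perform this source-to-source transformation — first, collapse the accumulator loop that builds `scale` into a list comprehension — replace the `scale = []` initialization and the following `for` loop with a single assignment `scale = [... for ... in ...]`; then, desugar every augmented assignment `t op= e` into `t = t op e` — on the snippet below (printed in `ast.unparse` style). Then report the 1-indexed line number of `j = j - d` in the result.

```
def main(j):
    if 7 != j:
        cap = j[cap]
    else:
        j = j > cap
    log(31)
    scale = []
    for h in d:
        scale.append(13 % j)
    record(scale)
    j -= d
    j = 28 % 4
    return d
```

Transformed code:
def main(j):
    if 7 != j:
        cap = j[cap]
    else:
        j = j > cap
    log(31)
    scale = [13 % j for h in d]
    record(scale)
    j = j - d
    j = 28 % 4
    return d

9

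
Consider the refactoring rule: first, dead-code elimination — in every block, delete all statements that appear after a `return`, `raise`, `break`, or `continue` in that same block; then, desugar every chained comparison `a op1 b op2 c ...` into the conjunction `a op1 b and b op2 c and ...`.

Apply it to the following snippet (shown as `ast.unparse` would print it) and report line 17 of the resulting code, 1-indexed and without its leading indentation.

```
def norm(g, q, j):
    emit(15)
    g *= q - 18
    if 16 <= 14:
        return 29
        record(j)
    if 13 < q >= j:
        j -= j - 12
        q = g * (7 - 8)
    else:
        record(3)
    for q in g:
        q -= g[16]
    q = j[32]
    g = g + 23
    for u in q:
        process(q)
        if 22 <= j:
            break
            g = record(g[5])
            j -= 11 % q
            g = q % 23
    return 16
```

Transformed code:
def norm(g, q, j):
    emit(15)
    g *= q - 18
    if 16 <= 14:
        return 29
    if 13 < q and q >= j:
        j -= j - 12
        q = g * (7 - 8)
    else:
        record(3)
    for q in g:
        q -= g[16]
    q = j[32]
    g = g + 23
    for u in q:
        process(q)
        if 22 <= j:
            break
    return 16

if 22 <= j:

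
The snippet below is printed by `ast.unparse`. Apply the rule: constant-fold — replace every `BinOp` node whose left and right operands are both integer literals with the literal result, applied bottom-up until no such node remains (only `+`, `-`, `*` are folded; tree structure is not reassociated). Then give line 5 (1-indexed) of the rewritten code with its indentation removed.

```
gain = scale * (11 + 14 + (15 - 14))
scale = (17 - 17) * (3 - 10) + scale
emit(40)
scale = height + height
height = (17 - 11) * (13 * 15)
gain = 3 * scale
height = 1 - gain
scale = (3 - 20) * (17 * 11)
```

Transformed code:
gain = scale * 26
scale = 0 + scale
emit(40)
scale = height + height
height = 1170
gain = 3 * scale
height = 1 - gain
scale = -3179

height = 1170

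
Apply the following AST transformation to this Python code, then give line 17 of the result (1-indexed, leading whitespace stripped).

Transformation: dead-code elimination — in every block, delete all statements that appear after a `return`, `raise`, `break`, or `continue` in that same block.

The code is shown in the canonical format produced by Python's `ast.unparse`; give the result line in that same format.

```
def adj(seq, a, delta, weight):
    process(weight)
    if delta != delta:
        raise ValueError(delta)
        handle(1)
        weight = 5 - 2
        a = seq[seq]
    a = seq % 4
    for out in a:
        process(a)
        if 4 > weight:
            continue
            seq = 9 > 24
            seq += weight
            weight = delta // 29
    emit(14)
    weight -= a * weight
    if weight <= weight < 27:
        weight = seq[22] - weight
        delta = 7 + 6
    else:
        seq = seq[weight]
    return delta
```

Transformed code:
def adj(seq, a, delta, weight):
    process(weight)
    if delta != delta:
        raise ValueError(delta)
    a = seq % 4
    for out in a:
        process(a)
        if 4 > weight:
            continue
    emit(14)
    weight -= a * weight
    if weight <= weight < 27:
        weight = seq[22] - weight
        delta = 7 + 6
    else:
        seq = seq[weight]
    return delta

return delta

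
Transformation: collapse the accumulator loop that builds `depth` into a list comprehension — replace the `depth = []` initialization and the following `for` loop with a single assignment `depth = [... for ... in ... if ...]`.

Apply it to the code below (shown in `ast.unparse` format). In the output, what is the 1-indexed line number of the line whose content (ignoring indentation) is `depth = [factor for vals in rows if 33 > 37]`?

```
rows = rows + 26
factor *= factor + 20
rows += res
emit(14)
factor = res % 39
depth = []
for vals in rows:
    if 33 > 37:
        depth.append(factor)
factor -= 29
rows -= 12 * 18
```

6

Transformed code:
rows = rows + 26
factor *= factor + 20
rows += res
emit(14)
factor = res % 39
depth = [factor for vals in rows if 33 > 37]
factor -= 29
rows -= 12 * 18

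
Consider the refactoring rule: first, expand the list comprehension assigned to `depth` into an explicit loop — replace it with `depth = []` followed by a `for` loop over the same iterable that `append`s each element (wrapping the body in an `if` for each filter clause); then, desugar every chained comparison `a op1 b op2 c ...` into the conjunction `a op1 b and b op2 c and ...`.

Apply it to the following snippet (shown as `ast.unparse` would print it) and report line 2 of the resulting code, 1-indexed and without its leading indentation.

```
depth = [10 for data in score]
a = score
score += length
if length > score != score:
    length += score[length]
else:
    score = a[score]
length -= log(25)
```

for data in score:

Transformed code:
depth = []
for data in score:
    depth.append(10)
a = score
score += length
if length > score and score != score:
    length += score[length]
else:
    score = a[score]
length -= log(25)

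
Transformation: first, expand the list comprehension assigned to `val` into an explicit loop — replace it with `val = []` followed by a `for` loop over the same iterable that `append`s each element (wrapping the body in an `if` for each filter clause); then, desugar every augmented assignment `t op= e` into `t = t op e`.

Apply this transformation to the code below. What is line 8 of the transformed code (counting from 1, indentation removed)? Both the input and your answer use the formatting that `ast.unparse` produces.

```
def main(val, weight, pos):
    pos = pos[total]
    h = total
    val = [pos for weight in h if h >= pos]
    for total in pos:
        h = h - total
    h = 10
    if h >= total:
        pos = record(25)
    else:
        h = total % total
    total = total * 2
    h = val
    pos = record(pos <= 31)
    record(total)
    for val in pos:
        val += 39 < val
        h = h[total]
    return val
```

for total in pos:

Transformed code:
def main(val, weight, pos):
    pos = pos[total]
    h = total
    val = []
    for weight in h:
        if h >= pos:
            val.append(pos)
    for total in pos:
        h = h - total
    h = 10
    if h >= total:
        pos = record(25)
    else:
        h = total % total
    total = total * 2
    h = val
    pos = record(pos <= 31)
    record(total)
    for val in pos:
        val = val + (39 < val)
        h = h[total]
    return val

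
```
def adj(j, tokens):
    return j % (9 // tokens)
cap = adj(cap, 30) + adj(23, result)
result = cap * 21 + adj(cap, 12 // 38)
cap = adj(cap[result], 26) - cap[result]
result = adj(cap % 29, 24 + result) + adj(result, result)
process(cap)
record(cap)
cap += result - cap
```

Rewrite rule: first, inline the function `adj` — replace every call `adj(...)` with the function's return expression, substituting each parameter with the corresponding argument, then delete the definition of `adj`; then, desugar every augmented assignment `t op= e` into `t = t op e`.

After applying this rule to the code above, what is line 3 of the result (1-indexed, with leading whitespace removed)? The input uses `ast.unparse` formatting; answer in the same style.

cap = cap[result] % (9 // 26) - cap[result]

Transformed code:
cap = cap % (9 // 30) + 23 % (9 // result)
result = cap * 21 + cap % (9 // (12 // 38))
cap = cap[result] % (9 // 26) - cap[result]
result = cap % 29 % (9 // (24 + result)) + result % (9 // result)
process(cap)
record(cap)
cap = cap + (result - cap)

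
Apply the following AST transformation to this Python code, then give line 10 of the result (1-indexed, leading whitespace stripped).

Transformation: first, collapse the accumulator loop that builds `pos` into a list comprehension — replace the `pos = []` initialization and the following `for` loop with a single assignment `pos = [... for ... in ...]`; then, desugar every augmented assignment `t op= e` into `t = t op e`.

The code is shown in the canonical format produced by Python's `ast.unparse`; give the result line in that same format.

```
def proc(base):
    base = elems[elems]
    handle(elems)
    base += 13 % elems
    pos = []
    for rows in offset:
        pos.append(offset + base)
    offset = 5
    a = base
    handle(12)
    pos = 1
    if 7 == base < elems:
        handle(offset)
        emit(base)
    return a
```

Transformed code:
def proc(base):
    base = elems[elems]
    handle(elems)
    base = base + 13 % elems
    pos = [offset + base for rows in offset]
    offset = 5
    a = base
    handle(12)
    pos = 1
    if 7 == base < elems:
        handle(offset)
        emit(base)
    return a

if 7 == base < elems:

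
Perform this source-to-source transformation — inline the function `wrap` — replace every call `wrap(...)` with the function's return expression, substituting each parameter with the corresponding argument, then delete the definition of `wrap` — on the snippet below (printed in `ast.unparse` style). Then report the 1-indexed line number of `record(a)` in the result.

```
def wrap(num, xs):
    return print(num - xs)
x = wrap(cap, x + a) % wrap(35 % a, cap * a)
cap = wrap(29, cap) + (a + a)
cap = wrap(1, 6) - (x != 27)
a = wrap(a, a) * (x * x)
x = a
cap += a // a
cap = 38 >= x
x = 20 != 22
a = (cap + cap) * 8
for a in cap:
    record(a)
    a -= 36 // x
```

Transformed code:
x = print(cap - (x + a)) % print(35 % a - cap * a)
cap = print(29 - cap) + (a + a)
cap = print(1 - 6) - (x != 27)
a = print(a - a) * (x * x)
x = a
cap += a // a
cap = 38 >= x
x = 20 != 22
a = (cap + cap) * 8
for a in cap:
    record(a)
    a -= 36 // x

11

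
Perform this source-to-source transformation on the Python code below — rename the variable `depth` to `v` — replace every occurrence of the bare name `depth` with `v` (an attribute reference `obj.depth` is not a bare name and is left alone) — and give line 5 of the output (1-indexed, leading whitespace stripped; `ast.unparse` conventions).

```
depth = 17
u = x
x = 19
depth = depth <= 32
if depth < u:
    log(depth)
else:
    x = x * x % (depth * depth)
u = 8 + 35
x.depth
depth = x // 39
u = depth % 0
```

if v < u:

Transformed code:
v = 17
u = x
x = 19
v = v <= 32
if v < u:
    log(v)
else:
    x = x * x % (v * v)
u = 8 + 35
x.depth
v = x // 39
u = v % 0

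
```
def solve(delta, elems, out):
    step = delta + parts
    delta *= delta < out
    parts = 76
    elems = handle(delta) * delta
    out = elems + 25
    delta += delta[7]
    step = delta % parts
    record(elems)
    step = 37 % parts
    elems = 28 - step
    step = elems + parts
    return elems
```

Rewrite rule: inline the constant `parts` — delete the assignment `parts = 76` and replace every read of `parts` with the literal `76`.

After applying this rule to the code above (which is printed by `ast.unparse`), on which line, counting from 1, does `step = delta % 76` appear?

Transformed code:
def solve(delta, elems, out):
    step = delta + 76
    delta *= delta < out
    elems = handle(delta) * delta
    out = elems + 25
    delta += delta[7]
    step = delta % 76
    record(elems)
    step = 37 % 76
    elems = 28 - step
    step = elems + 76
    return elems

7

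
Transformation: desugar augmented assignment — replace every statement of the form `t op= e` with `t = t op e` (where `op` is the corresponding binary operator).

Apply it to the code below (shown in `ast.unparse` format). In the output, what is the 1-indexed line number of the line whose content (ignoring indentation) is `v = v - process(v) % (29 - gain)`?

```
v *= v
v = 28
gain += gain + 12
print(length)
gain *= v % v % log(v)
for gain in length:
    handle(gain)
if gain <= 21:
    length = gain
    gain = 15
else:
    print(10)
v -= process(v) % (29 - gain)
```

13

Transformed code:
v = v * v
v = 28
gain = gain + (gain + 12)
print(length)
gain = gain * (v % v % log(v))
for gain in length:
    handle(gain)
if gain <= 21:
    length = gain
    gain = 15
else:
    print(10)
v = v - process(v) % (29 - gain)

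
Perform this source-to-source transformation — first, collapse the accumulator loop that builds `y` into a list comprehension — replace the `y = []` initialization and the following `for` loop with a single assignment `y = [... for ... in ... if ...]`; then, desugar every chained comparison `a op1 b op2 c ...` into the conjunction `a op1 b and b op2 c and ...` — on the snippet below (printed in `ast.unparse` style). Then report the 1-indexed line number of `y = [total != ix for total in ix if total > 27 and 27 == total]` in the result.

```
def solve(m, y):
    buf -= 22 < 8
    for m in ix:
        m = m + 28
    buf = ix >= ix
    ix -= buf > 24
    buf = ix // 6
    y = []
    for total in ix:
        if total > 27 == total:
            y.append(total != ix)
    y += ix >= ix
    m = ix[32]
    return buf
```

8

Transformed code:
def solve(m, y):
    buf -= 22 < 8
    for m in ix:
        m = m + 28
    buf = ix >= ix
    ix -= buf > 24
    buf = ix // 6
    y = [total != ix for total in ix if total > 27 and 27 == total]
    y += ix >= ix
    m = ix[32]
    return buf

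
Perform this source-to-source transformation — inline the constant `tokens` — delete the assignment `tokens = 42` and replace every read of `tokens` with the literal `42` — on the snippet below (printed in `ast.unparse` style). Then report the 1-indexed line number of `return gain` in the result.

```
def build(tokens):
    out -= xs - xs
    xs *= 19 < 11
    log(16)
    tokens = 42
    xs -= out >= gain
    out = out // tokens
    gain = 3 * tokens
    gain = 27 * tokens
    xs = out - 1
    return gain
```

Transformed code:
def build(tokens):
    out -= xs - xs
    xs *= 19 < 11
    log(16)
    xs -= out >= gain
    out = out // 42
    gain = 3 * 42
    gain = 27 * 42
    xs = out - 1
    return gain

10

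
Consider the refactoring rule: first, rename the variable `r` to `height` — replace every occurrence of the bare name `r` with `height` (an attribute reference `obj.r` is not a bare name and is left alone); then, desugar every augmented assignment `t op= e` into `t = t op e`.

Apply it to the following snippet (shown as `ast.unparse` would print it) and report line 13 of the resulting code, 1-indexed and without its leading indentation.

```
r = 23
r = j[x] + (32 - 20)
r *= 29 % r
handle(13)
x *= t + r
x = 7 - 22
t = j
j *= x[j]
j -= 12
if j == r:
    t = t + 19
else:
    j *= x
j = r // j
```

Transformed code:
height = 23
height = j[x] + (32 - 20)
height = height * (29 % height)
handle(13)
x = x * (t + height)
x = 7 - 22
t = j
j = j * x[j]
j = j - 12
if j == height:
    t = t + 19
else:
    j = j * x
j = height // j

j = j * x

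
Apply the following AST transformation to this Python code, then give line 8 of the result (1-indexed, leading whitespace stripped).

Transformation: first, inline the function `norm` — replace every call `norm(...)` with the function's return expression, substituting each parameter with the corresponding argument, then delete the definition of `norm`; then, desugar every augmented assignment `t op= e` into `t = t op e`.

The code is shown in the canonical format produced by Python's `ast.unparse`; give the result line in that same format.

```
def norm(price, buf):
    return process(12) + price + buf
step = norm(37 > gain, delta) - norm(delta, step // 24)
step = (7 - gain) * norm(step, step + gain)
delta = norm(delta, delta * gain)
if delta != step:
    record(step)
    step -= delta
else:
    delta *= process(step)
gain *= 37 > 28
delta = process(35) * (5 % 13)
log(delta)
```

delta = delta * process(step)

Transformed code:
step = process(12) + (37 > gain) + delta - (process(12) + delta + step // 24)
step = (7 - gain) * (process(12) + step + (step + gain))
delta = process(12) + delta + delta * gain
if delta != step:
    record(step)
    step = step - delta
else:
    delta = delta * process(step)
gain = gain * (37 > 28)
delta = process(35) * (5 % 13)
log(delta)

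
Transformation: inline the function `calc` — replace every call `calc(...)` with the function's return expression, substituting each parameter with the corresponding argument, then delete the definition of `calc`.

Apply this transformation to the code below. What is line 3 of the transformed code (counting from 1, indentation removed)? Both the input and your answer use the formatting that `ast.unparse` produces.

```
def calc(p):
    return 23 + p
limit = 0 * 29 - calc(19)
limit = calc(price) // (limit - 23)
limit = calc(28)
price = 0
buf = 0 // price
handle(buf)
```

Transformed code:
limit = 0 * 29 - (23 + 19)
limit = (23 + price) // (limit - 23)
limit = 23 + 28
price = 0
buf = 0 // price
handle(buf)

limit = 23 + 28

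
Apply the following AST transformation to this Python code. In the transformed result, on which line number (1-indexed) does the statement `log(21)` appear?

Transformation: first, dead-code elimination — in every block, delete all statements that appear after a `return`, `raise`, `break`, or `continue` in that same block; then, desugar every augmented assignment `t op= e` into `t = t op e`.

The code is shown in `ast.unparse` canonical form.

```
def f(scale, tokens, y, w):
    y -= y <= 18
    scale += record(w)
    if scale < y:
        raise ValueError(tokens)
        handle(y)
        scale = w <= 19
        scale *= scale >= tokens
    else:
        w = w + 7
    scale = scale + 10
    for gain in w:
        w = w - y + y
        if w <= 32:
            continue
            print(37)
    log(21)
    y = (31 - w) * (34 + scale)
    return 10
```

13

Transformed code:
def f(scale, tokens, y, w):
    y = y - (y <= 18)
    scale = scale + record(w)
    if scale < y:
        raise ValueError(tokens)
    else:
        w = w + 7
    scale = scale + 10
    for gain in w:
        w = w - y + y
        if w <= 32:
            continue
    log(21)
    y = (31 - w) * (34 + scale)
    return 10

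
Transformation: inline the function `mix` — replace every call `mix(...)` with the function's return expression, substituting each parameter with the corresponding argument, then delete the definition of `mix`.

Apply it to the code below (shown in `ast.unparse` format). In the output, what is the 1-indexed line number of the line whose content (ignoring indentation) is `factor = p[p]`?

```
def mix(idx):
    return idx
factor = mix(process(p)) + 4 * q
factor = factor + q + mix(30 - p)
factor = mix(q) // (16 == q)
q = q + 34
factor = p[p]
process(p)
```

Transformed code:
factor = process(p) + 4 * q
factor = factor + q + (30 - p)
factor = q // (16 == q)
q = q + 34
factor = p[p]
process(p)

5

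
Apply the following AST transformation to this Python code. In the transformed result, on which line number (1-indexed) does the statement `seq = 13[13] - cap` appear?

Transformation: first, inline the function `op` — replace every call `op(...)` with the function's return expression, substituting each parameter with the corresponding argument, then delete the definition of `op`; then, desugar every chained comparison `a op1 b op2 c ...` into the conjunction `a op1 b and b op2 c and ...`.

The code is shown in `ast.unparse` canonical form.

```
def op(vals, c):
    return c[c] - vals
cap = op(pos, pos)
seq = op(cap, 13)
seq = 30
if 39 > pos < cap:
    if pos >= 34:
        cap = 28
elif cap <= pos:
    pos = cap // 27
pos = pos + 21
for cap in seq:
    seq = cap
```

Transformed code:
cap = pos[pos] - pos
seq = 13[13] - cap
seq = 30
if 39 > pos and pos < cap:
    if pos >= 34:
        cap = 28
elif cap <= pos:
    pos = cap // 27
pos = pos + 21
for cap in seq:
    seq = cap

2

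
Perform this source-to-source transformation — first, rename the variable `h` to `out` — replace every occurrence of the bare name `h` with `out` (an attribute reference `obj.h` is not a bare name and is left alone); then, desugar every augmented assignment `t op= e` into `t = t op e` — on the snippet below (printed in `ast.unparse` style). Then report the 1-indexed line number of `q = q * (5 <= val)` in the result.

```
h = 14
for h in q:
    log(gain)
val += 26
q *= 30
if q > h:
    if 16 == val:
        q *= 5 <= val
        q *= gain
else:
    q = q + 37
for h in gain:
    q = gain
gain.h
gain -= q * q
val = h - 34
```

Transformed code:
out = 14
for out in q:
    log(gain)
val = val + 26
q = q * 30
if q > out:
    if 16 == val:
        q = q * (5 <= val)
        q = q * gain
else:
    q = q + 37
for out in gain:
    q = gain
gain.h
gain = gain - q * q
val = out - 34

8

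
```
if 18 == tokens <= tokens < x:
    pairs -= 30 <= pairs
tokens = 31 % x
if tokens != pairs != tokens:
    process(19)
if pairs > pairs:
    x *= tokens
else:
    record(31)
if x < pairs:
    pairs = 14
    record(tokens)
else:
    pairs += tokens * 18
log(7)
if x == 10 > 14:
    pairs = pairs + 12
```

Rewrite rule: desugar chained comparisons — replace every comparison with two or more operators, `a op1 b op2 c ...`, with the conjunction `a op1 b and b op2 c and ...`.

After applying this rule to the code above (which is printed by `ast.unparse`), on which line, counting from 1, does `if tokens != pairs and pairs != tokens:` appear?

Transformed code:
if 18 == tokens and tokens <= tokens and (tokens < x):
    pairs -= 30 <= pairs
tokens = 31 % x
if tokens != pairs and pairs != tokens:
    process(19)
if pairs > pairs:
    x *= tokens
else:
    record(31)
if x < pairs:
    pairs = 14
    record(tokens)
else:
    pairs += tokens * 18
log(7)
if x == 10 and 10 > 14:
    pairs = pairs + 12

4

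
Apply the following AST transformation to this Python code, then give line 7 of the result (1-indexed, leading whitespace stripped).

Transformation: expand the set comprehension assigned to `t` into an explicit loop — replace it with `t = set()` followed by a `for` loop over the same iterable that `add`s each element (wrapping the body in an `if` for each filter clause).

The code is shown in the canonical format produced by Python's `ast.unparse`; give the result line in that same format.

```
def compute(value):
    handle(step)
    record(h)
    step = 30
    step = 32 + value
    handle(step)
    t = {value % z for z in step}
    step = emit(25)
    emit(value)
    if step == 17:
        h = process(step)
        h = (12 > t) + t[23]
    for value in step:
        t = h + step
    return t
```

t = set()

Transformed code:
def compute(value):
    handle(step)
    record(h)
    step = 30
    step = 32 + value
    handle(step)
    t = set()
    for z in step:
        t.add(value % z)
    step = emit(25)
    emit(value)
    if step == 17:
        h = process(step)
        h = (12 > t) + t[23]
    for value in step:
        t = h + step
    return t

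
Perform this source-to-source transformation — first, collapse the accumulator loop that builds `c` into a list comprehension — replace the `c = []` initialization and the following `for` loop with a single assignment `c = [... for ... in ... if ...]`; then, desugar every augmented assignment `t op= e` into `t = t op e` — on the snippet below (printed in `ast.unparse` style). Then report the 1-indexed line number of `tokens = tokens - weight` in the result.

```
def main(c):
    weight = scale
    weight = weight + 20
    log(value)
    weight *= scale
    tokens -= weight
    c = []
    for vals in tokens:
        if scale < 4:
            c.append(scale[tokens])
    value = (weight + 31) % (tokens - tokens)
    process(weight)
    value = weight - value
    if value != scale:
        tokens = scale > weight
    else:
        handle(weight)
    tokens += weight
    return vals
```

6

Transformed code:
def main(c):
    weight = scale
    weight = weight + 20
    log(value)
    weight = weight * scale
    tokens = tokens - weight
    c = [scale[tokens] for vals in tokens if scale < 4]
    value = (weight + 31) % (tokens - tokens)
    process(weight)
    value = weight - value
    if value != scale:
        tokens = scale > weight
    else:
        handle(weight)
    tokens = tokens + weight
    return vals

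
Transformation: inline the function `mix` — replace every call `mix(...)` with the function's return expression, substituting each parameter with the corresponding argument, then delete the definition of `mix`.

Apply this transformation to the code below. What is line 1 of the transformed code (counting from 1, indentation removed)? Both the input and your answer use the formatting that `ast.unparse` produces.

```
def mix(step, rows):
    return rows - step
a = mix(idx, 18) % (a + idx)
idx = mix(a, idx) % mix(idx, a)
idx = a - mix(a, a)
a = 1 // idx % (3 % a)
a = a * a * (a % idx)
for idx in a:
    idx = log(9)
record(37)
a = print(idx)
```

Transformed code:
a = (18 - idx) % (a + idx)
idx = (idx - a) % (a - idx)
idx = a - (a - a)
a = 1 // idx % (3 % a)
a = a * a * (a % idx)
for idx in a:
    idx = log(9)
record(37)
a = print(idx)

a = (18 - idx) % (a + idx)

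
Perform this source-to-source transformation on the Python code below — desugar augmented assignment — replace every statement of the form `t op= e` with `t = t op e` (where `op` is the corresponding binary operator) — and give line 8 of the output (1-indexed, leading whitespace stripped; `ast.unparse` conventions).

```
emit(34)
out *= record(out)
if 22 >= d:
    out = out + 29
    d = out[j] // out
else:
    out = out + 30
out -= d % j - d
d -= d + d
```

out = out - (d % j - d)

Transformed code:
emit(34)
out = out * record(out)
if 22 >= d:
    out = out + 29
    d = out[j] // out
else:
    out = out + 30
out = out - (d % j - d)
d = d - (d + d)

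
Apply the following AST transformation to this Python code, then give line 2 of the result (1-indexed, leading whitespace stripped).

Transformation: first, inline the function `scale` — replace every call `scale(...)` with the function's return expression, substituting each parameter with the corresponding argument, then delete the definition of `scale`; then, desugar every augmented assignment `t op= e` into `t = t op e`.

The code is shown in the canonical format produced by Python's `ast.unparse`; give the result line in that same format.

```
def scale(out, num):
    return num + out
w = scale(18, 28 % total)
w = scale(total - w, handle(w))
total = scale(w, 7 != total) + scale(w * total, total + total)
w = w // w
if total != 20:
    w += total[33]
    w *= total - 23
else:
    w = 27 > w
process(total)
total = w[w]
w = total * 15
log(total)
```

Transformed code:
w = 28 % total + 18
w = handle(w) + (total - w)
total = (7 != total) + w + (total + total + w * total)
w = w // w
if total != 20:
    w = w + total[33]
    w = w * (total - 23)
else:
    w = 27 > w
process(total)
total = w[w]
w = total * 15
log(total)

w = handle(w) + (total - w)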